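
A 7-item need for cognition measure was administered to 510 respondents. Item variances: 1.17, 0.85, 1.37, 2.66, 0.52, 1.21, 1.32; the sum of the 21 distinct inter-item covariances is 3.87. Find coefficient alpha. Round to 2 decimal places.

sum of item variances = 1.17 + 0.85 + 1.37 + 2.66 + 0.52 + 1.21 + 1.32 = 9.10
Sum of distinct covariances = 3.87
Var(T) = sum of item variances + 2·Σcov = 9.10 + 2 × 3.87 = 16.84
α = (7/6)·(1 − 9.10/16.84) = 0.54

coefficient alpha = 0.54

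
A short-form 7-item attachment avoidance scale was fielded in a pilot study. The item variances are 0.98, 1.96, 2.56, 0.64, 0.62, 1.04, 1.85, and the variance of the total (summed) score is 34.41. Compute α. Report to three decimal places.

α = 0.839

Σσ²ᵢ = 0.98 + 1.96 + 2.56 + 0.64 + 0.62 + 1.04 + 1.85 = 9.65
α = (k/(k−1))·(1 − Σσ²ᵢ/σ²_T) = (7/6)·(1 − 9.65/34.41) = 0.839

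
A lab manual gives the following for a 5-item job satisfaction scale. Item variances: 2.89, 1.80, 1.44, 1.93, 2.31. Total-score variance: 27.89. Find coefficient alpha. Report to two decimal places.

α = 0.79

sum of item variances = 2.89 + 1.80 + 1.44 + 1.93 + 2.31 = 10.37
α = (k/(k−1))·(1 − sum of item variances/σ²_T) = (5/4)·(1 − 10.37/27.89) = 0.79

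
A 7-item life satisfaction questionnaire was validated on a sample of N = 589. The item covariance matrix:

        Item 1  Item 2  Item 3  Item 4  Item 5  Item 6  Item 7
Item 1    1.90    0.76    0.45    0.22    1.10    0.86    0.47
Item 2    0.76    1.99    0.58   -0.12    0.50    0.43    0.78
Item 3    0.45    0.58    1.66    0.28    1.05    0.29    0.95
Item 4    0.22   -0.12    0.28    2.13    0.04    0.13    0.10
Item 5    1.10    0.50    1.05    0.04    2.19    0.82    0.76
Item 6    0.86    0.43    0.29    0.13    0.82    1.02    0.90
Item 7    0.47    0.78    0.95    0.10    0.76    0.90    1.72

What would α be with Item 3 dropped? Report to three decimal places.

Remaining items: Item 1, Item 2, Item 4, Item 5, Item 6, Item 7 (k = 6).
sum of item variances = 1.90 + 1.99 + 2.13 + 2.19 + 1.02 + 1.72 = 10.95
σ²_total = 10.95 + 2 × 7.75 = 26.45
α (item deleted) = (6/5)·(1 − 10.95/26.45) = 0.703

α = 0.703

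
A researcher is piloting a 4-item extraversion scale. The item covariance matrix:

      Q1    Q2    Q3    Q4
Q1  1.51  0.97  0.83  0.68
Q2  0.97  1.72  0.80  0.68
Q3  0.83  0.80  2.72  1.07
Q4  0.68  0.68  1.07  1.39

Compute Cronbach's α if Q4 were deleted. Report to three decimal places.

Remaining items: Q1, Q2, Q3 (k = 3).
ΣVar(i) = 1.51 + 1.72 + 2.72 = 5.95
σ²_total = 5.95 + 2 × 2.60 = 11.15
α (item deleted) = (3/2)·(1 − 5.95/11.15) = 0.700

Cronbach's α = 0.700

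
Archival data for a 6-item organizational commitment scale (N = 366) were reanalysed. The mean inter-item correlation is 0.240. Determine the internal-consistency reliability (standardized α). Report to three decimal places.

Standardized α = k·r̄ / (1 + (k−1)·r̄) = 6 × 0.240 / (1 + 5 × 0.240)
  = 1.4400 / 2.2000 = 0.655

standardized α = 0.655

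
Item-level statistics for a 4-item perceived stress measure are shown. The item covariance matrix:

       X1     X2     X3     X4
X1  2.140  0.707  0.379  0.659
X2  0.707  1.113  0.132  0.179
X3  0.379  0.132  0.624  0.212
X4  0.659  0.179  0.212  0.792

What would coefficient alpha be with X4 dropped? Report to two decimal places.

Remaining items: X1, X2, X3 (k = 3).
sum of item variances = 2.140 + 1.113 + 0.624 = 3.877
total variance = 3.877 + 2 × 1.218 = 6.313
α (item deleted) = (3/2)·(1 − 3.877/6.313) = 0.58

α = 0.58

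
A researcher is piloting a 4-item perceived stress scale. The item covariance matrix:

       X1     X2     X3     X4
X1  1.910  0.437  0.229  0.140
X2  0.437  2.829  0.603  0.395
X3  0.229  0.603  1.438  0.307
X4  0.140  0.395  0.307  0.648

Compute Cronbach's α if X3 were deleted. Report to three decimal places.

Cronbach's α = 0.398

Remaining items: X1, X2, X4 (k = 3).
ΣVar(i) = 1.910 + 2.829 + 0.648 = 5.387
σ²_total = 5.387 + 2 × 0.972 = 7.331
α (item deleted) = (3/2)·(1 − 5.387/7.331) = 0.398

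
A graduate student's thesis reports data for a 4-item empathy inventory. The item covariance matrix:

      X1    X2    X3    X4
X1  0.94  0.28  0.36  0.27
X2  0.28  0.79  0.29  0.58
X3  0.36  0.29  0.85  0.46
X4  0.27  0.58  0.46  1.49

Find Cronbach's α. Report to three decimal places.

Cronbach's α = 0.699

sum of item variances = 0.94 + 0.79 + 0.85 + 1.49 = 4.07
Sum of the distinct covariances = 2.24
total variance = 4.07 + 2 × 2.24 = 8.55
α = (k/(k−1))·(1 − sum of item variances/total variance) = (4/3)·(1 − 4.07/8.55) = 0.699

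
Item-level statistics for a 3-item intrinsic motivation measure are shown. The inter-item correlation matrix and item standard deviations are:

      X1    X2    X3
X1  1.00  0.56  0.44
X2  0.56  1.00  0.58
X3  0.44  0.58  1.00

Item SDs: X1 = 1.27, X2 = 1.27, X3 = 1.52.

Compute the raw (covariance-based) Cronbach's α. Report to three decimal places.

Cronbach's α = 0.764

Σσ²ᵢ = 1.27² + 1.27² + 1.52² = 5.5362
Covariances σ_ij = r_ij · s_i · s_j:
  σ(X1,X2) = 0.56 × 1.27 × 1.27 = 0.9032
  σ(X1,X3) = 0.44 × 1.27 × 1.52 = 0.8494
  σ(X2,X3) = 0.58 × 1.27 × 1.52 = 1.1196
σ²_T = Σσ²ᵢ + 2·Σσ_ij = 5.5362 + 2 × 2.8722 = 11.2806
α = (3/2)·(1 − 5.5362/11.2806) = 0.764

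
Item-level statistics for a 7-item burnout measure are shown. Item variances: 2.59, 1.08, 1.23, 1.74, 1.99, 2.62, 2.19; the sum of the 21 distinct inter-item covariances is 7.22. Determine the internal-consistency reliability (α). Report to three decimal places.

α = 0.604

Σσ²ᵢ = 2.59 + 1.08 + 1.23 + 1.74 + 1.99 + 2.62 + 2.19 = 13.44
Sum of distinct covariances = 7.22
total variance = Σσ²ᵢ + 2·Σcov = 13.44 + 2 × 7.22 = 27.88
α = (7/6)·(1 − 13.44/27.88) = 0.604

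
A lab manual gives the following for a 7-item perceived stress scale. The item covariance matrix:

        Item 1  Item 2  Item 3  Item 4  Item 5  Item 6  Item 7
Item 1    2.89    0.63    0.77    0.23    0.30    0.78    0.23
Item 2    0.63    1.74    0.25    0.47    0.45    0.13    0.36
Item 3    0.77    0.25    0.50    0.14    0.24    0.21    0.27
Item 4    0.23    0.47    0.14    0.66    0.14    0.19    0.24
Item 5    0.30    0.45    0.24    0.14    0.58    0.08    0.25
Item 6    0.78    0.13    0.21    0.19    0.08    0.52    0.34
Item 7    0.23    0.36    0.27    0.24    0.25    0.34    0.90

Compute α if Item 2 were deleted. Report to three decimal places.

Remaining items: Item 1, Item 3, Item 4, Item 5, Item 6, Item 7 (k = 6).
sum of item variances = 2.89 + 0.50 + 0.66 + 0.58 + 0.52 + 0.90 = 6.05
σ²_total = 6.05 + 2 × 4.41 = 14.87
α (item deleted) = (6/5)·(1 − 6.05/14.87) = 0.712

α = 0.712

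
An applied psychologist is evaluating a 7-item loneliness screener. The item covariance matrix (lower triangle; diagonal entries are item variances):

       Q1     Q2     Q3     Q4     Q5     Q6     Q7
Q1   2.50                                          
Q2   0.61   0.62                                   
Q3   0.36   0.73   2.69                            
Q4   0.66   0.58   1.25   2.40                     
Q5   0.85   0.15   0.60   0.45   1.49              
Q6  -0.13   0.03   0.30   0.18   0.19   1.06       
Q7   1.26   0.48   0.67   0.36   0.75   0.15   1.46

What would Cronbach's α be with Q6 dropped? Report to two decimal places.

Remaining items: Q1, Q2, Q3, Q4, Q5, Q7 (k = 6).
ΣVar(i) = 2.50 + 0.62 + 2.69 + 2.40 + 1.49 + 1.46 = 11.16
total variance = 11.16 + 2 × 9.76 = 30.68
α (item deleted) = (6/5)·(1 − 11.16/30.68) = 0.76

α = 0.76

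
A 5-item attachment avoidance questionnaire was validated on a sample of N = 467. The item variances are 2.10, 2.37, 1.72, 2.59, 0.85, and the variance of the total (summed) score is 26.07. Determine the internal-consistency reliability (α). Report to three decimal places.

α = 0.788

Σσ²ᵢ = 2.10 + 2.37 + 1.72 + 2.59 + 0.85 = 9.63
α = (k/(k−1))·(1 − Σσ²ᵢ/σ²_T) = (5/4)·(1 − 9.63/26.07) = 0.788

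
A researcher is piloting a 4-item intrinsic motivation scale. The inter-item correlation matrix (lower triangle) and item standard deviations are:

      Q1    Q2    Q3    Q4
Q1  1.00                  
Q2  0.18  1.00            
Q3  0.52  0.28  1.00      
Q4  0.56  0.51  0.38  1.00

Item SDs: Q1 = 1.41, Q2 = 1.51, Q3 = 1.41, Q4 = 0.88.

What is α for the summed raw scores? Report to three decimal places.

α = 0.698

Σσ²ᵢ = 1.41² + 1.51² + 1.41² + 0.88² = 7.0307
Covariances σ_ij = r_ij · s_i · s_j:
  σ(Q1,Q2) = 0.18 × 1.41 × 1.51 = 0.3832
  σ(Q1,Q3) = 0.52 × 1.41 × 1.41 = 1.0338
  σ(Q1,Q4) = 0.56 × 1.41 × 0.88 = 0.6948
  σ(Q2,Q3) = 0.28 × 1.51 × 1.41 = 0.5961
  σ(Q2,Q4) = 0.51 × 1.51 × 0.88 = 0.6777
  σ(Q3,Q4) = 0.38 × 1.41 × 0.88 = 0.4715
σ²_T = Σσ²ᵢ + 2·Σσ_ij = 7.0307 + 2 × 3.8571 = 14.7449
α = (4/3)·(1 − 7.0307/14.7449) = 0.698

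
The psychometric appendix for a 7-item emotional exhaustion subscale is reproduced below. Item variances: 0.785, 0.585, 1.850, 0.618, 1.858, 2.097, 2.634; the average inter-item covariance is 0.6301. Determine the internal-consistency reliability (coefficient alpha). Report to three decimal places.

α = 0.837

ΣVar(i) = 0.785 + 0.585 + 1.850 + 0.618 + 1.858 + 2.097 + 2.634 = 10.427
Sum of the 21 distinct covariances = 21 × 0.6301 = 13.2321
Var(T) = ΣVar(i) + 2·Σcov = 10.427 + 2 × 13.2321 = 36.8912
α = (7/6)·(1 − 10.427/36.8912) = 0.837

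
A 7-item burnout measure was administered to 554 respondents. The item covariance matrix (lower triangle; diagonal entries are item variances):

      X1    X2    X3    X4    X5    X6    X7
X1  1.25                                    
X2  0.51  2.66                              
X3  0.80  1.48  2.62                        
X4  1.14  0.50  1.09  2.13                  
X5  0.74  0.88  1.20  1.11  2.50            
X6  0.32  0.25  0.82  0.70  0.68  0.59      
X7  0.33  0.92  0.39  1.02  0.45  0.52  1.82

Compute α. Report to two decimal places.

sum of item variances = 1.25 + 2.66 + 2.62 + 2.13 + 2.50 + 0.59 + 1.82 = 13.57
Sum of off-diagonal covariances = 15.85
total variance = 13.57 + 2 × 15.85 = 45.27
α = (k/(k−1))·(1 − sum of item variances/total variance) = (7/6)·(1 − 13.57/45.27) = 0.82

α = 0.82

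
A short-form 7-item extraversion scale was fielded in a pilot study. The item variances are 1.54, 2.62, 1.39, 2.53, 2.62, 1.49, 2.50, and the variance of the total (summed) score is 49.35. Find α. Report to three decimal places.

ΣVar(i) = 1.54 + 2.62 + 1.39 + 2.53 + 2.62 + 1.49 + 2.50 = 14.69
α = (k/(k−1))·(1 − ΣVar(i)/σ²_T) = (7/6)·(1 − 14.69/49.35) = 0.819

α = 0.819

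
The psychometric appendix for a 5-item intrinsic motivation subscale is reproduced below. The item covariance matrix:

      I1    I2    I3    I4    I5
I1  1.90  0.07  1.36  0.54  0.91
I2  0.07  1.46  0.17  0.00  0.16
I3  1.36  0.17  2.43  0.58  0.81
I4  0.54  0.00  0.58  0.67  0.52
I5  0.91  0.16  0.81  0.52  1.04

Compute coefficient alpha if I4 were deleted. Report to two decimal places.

Remaining items: I1, I2, I3, I5 (k = 4).
ΣVar(i) = 1.90 + 1.46 + 2.43 + 1.04 = 6.83
Var(T) = 6.83 + 2 × 3.48 = 13.79
α (item deleted) = (4/3)·(1 − 6.83/13.79) = 0.67

α = 0.67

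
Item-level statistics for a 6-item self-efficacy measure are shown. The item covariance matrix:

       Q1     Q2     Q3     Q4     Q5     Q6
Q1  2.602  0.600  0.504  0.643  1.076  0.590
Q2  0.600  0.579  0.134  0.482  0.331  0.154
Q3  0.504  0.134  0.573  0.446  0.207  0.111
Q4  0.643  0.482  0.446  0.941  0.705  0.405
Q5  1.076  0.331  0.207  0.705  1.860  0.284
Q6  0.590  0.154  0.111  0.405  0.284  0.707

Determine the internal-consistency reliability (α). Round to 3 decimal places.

α = 0.777

sum of item variances = 2.602 + 0.579 + 0.573 + 0.941 + 1.860 + 0.707 = 7.262
Sum of off-diagonal covariances = 6.672
Var(T) = 7.262 + 2 × 6.672 = 20.606
α = (k/(k−1))·(1 − sum of item variances/Var(T)) = (6/5)·(1 − 7.262/20.606) = 0.777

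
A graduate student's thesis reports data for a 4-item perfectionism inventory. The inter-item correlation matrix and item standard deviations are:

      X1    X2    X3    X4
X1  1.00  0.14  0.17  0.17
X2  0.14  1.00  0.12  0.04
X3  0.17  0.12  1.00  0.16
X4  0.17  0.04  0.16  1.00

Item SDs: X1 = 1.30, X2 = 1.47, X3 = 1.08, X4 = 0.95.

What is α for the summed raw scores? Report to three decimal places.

Σσ²ᵢ = 1.30² + 1.47² + 1.08² + 0.95² = 5.9198
Covariances σ_ij = r_ij · s_i · s_j:
  σ(X1,X2) = 0.14 × 1.30 × 1.47 = 0.2675
  σ(X1,X3) = 0.17 × 1.30 × 1.08 = 0.2387
  σ(X1,X4) = 0.17 × 1.30 × 0.95 = 0.2100
  σ(X2,X3) = 0.12 × 1.47 × 1.08 = 0.1905
  σ(X2,X4) = 0.04 × 1.47 × 0.95 = 0.0559
  σ(X3,X4) = 0.16 × 1.08 × 0.95 = 0.1642
σ²_T = Σσ²ᵢ + 2·Σσ_ij = 5.9198 + 2 × 1.1268 = 8.1734
α = (4/3)·(1 − 5.9198/8.1734) = 0.368

α = 0.368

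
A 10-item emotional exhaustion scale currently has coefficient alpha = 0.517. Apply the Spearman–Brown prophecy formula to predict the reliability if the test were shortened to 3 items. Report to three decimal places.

Length factor m = 3/10 = 0.3000
α' = m·α / (1 − (1−m)·α)
   = 3/10 × 0.517 / (1 − (1 − 3/10) × 0.517)
   = 0.1551 / 0.6381 = 0.243

predicted reliability = 0.243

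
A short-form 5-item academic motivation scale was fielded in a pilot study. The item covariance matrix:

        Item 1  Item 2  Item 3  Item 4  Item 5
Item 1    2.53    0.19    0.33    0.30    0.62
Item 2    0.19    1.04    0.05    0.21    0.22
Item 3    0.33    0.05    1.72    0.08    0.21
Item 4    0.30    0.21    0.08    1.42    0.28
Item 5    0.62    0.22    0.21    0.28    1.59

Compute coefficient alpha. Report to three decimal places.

Σσ²ᵢ = 2.53 + 1.04 + 1.72 + 1.42 + 1.59 = 8.30
Sum of off-diagonal covariances = 2.49
σ²_total = 8.30 + 2 × 2.49 = 13.28
α = (k/(k−1))·(1 − Σσ²ᵢ/σ²_total) = (5/4)·(1 − 8.30/13.28) = 0.469

coefficient alpha = 0.469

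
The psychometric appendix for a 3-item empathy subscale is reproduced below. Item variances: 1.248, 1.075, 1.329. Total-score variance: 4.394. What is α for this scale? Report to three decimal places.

ΣVar(i) = 1.248 + 1.075 + 1.329 = 3.652
α = (k/(k−1))·(1 − ΣVar(i)/total variance) = (3/2)·(1 − 3.652/4.394) = 0.253

α = 0.253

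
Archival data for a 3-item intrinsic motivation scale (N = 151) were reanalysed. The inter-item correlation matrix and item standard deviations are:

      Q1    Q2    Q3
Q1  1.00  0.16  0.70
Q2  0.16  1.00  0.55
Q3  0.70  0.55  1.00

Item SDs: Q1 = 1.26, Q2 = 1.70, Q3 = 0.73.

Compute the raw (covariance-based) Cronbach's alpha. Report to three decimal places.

Σσ²ᵢ = 1.26² + 1.70² + 0.73² = 5.0105
Covariances σ_ij = r_ij · s_i · s_j:
  σ(Q1,Q2) = 0.16 × 1.26 × 1.70 = 0.3427
  σ(Q1,Q3) = 0.70 × 1.26 × 0.73 = 0.6439
  σ(Q2,Q3) = 0.55 × 1.70 × 0.73 = 0.6825
σ²_T = Σσ²ᵢ + 2·Σσ_ij = 5.0105 + 2 × 1.6691 = 8.3487
α = (3/2)·(1 − 5.0105/8.3487) = 0.600

Cronbach's alpha = 0.600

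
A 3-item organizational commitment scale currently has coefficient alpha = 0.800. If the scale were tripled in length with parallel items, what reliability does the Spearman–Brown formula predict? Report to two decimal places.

Length factor m = 3
α' = m·α / (1 + (m−1)·α)
   = 3 × 0.800 / (1 + (3 − 1) × 0.800)
   = 2.4000 / 2.6000 = 0.92

predicted reliability = 0.92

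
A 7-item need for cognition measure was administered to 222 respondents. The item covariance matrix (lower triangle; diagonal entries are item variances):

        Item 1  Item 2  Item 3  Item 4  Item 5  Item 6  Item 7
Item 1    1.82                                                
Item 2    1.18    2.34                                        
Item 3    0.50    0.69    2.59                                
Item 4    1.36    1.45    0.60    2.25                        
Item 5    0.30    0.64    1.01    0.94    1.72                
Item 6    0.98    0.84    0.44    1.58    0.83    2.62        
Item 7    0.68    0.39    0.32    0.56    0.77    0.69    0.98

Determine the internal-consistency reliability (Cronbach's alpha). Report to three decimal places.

α = 0.817

Σσ²ᵢ = 1.82 + 2.34 + 2.59 + 2.25 + 1.72 + 2.62 + 0.98 = 14.32
Σ_{i<j} σ_ij = 16.75
σ²_T = 14.32 + 2 × 16.75 = 47.82
α = (k/(k−1))·(1 − Σσ²ᵢ/σ²_T) = (7/6)·(1 − 14.32/47.82) = 0.817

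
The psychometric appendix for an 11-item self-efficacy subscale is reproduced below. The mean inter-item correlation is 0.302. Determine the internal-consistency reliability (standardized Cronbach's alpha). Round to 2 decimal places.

standardized Cronbach's alpha = 0.83

Standardized α = k·r̄ / (1 + (k−1)·r̄) = 11 × 0.302 / (1 + 10 × 0.302)
  = 3.3220 / 4.0200 = 0.83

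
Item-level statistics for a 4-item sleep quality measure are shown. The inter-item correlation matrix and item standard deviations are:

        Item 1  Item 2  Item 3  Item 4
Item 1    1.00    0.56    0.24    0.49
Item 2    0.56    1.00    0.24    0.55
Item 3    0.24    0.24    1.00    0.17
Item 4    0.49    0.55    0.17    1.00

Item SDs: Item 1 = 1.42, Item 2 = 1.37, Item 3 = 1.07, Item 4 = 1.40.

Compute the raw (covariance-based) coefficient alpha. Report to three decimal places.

α = 0.719

Σσ²ᵢ = 1.42² + 1.37² + 1.07² + 1.40² = 6.9982
Covariances σ_ij = r_ij · s_i · s_j:
  σ(Item 1,Item 2) = 0.56 × 1.42 × 1.37 = 1.0894
  σ(Item 1,Item 3) = 0.24 × 1.42 × 1.07 = 0.3647
  σ(Item 1,Item 4) = 0.49 × 1.42 × 1.40 = 0.9741
  σ(Item 2,Item 3) = 0.24 × 1.37 × 1.07 = 0.3518
  σ(Item 2,Item 4) = 0.55 × 1.37 × 1.40 = 1.0549
  σ(Item 3,Item 4) = 0.17 × 1.07 × 1.40 = 0.2547
σ²_T = Σσ²ᵢ + 2·Σσ_ij = 6.9982 + 2 × 4.0896 = 15.1774
α = (4/3)·(1 − 6.9982/15.1774) = 0.719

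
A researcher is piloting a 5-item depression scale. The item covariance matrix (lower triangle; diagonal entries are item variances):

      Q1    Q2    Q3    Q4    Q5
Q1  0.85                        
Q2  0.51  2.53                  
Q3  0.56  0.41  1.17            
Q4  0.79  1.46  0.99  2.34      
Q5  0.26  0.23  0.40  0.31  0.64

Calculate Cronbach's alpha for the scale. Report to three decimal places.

α = 0.764

Σσ²ᵢ = 0.85 + 2.53 + 1.17 + 2.34 + 0.64 = 7.53
Sum of the distinct covariances = 5.92
Var(T) = 7.53 + 2 × 5.92 = 19.37
α = (k/(k−1))·(1 − Σσ²ᵢ/Var(T)) = (5/4)·(1 − 7.53/19.37) = 0.764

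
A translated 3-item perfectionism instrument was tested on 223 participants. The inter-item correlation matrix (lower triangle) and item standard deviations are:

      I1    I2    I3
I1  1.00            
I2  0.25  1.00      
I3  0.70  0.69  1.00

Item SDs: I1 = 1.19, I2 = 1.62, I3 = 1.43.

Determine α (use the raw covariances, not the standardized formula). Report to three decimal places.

Σσ²ᵢ = 1.19² + 1.62² + 1.43² = 6.0854
Covariances σ_ij = r_ij · s_i · s_j:
  σ(I1,I2) = 0.25 × 1.19 × 1.62 = 0.4819
  σ(I1,I3) = 0.70 × 1.19 × 1.43 = 1.1912
  σ(I2,I3) = 0.69 × 1.62 × 1.43 = 1.5985
σ²_T = Σσ²ᵢ + 2·Σσ_ij = 6.0854 + 2 × 3.2716 = 12.6286
α = (3/2)·(1 − 6.0854/12.6286) = 0.777

α = 0.777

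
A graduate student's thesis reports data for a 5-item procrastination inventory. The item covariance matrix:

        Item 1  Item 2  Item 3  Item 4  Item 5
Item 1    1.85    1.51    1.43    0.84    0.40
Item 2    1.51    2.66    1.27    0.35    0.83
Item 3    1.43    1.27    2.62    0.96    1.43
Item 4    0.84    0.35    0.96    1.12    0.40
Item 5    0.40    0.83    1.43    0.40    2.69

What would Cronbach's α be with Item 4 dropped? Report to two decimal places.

Remaining items: Item 1, Item 2, Item 3, Item 5 (k = 4).
Σσᵢ² = 1.85 + 2.66 + 2.62 + 2.69 = 9.82
σ²_total = 9.82 + 2 × 6.87 = 23.56
α (item deleted) = (4/3)·(1 − 9.82/23.56) = 0.78

Cronbach's α = 0.78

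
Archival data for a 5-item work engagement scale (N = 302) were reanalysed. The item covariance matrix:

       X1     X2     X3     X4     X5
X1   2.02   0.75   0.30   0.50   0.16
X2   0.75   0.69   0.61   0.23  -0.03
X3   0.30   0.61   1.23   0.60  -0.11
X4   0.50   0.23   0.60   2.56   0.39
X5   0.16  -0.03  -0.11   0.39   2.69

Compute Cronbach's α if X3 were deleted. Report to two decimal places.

Cronbach's α = 0.45

Remaining items: X1, X2, X4, X5 (k = 4).
Σσ²ᵢ = 2.02 + 0.69 + 2.56 + 2.69 = 7.96
Var(T) = 7.96 + 2 × 2.00 = 11.96
α (item deleted) = (4/3)·(1 − 7.96/11.96) = 0.45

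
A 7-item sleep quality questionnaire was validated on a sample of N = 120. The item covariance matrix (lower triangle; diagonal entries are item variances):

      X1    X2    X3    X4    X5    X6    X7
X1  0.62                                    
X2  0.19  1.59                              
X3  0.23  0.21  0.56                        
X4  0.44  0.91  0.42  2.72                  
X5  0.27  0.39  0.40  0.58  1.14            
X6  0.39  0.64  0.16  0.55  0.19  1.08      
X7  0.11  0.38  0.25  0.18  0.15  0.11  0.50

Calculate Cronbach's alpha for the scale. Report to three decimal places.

Σσ²ᵢ = 0.62 + 1.59 + 0.56 + 2.72 + 1.14 + 1.08 + 0.50 = 8.21
Sum of off-diagonal covariances = 7.15
total variance = 8.21 + 2 × 7.15 = 22.51
α = (k/(k−1))·(1 − Σσ²ᵢ/total variance) = (7/6)·(1 − 8.21/22.51) = 0.741

α = 0.741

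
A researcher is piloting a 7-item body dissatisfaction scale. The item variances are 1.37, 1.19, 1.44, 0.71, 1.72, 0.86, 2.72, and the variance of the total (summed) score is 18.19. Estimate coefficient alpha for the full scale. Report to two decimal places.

Σσ²ᵢ = 1.37 + 1.19 + 1.44 + 0.71 + 1.72 + 0.86 + 2.72 = 10.01
α = (k/(k−1))·(1 − Σσ²ᵢ/σ²_total) = (7/6)·(1 − 10.01/18.19) = 0.52

coefficient alpha = 0.52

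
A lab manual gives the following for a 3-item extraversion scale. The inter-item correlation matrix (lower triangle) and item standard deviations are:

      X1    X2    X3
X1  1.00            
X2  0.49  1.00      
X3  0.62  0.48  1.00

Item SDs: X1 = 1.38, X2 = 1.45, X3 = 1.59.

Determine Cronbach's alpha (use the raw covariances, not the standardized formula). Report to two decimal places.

α = 0.77

Σσ²ᵢ = 1.38² + 1.45² + 1.59² = 6.5350
Covariances σ_ij = r_ij · s_i · s_j:
  σ(X1,X2) = 0.49 × 1.38 × 1.45 = 0.9805
  σ(X1,X3) = 0.62 × 1.38 × 1.59 = 1.3604
  σ(X2,X3) = 0.48 × 1.45 × 1.59 = 1.1066
σ²_T = Σσ²ᵢ + 2·Σσ_ij = 6.5350 + 2 × 3.4475 = 13.4300
α = (3/2)·(1 − 6.5350/13.4300) = 0.77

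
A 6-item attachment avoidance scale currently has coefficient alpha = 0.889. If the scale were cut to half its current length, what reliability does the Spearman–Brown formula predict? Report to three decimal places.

Length factor m = 1/2
α' = m·α / (1 − (1−m)·α)
   = 1/2 × 0.889 / (1 − (1 − 1/2) × 0.889)
   = 0.4445 / 0.5555 = 0.800

predicted reliability = 0.800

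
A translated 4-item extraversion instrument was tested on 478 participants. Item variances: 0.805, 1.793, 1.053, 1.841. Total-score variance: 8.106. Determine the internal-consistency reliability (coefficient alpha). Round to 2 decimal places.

coefficient alpha = 0.43

Σσ²ᵢ = 0.805 + 1.793 + 1.053 + 1.841 = 5.492
α = (k/(k−1))·(1 − Σσ²ᵢ/total variance) = (4/3)·(1 − 5.492/8.106) = 0.43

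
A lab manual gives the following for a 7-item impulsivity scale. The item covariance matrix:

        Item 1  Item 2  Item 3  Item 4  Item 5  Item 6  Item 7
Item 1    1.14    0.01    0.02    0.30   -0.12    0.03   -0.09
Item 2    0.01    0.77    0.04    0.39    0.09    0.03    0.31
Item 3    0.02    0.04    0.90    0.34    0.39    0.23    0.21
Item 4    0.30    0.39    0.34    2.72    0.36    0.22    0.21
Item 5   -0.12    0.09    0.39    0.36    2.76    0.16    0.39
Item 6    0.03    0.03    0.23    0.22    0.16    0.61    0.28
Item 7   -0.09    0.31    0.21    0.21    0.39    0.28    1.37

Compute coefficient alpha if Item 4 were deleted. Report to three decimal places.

coefficient alpha = 0.413

Remaining items: Item 1, Item 2, Item 3, Item 5, Item 6, Item 7 (k = 6).
sum of item variances = 1.14 + 0.77 + 0.90 + 2.76 + 0.61 + 1.37 = 7.55
σ²_T = 7.55 + 2 × 1.98 = 11.51
α (item deleted) = (6/5)·(1 − 7.55/11.51) = 0.413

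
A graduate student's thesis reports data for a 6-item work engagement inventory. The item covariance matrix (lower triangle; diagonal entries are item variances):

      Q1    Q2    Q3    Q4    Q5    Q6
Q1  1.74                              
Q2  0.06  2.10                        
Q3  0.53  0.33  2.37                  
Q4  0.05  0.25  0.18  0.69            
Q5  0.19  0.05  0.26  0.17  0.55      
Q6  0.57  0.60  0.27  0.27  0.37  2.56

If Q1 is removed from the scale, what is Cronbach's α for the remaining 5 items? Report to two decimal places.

Remaining items: Q2, Q3, Q4, Q5, Q6 (k = 5).
Σσᵢ² = 2.10 + 2.37 + 0.69 + 0.55 + 2.56 = 8.27
total variance = 8.27 + 2 × 2.75 = 13.77
α (item deleted) = (5/4)·(1 − 8.27/13.77) = 0.50

α = 0.50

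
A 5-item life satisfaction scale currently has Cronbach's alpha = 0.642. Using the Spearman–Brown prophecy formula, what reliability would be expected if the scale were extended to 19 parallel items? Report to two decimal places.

predicted reliability = 0.87

Length factor m = 19/5 = 3.8000
α' = m·α / (1 + (m−1)·α)
   = 19/5 × 0.642 / (1 + (19/5 − 1) × 0.642)
   = 2.4396 / 2.7976 = 0.87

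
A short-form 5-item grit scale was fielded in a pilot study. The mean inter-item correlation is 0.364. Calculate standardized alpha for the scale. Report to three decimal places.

Standardized α = k·r̄ / (1 + (k−1)·r̄) = 5 × 0.364 / (1 + 4 × 0.364)
  = 1.8200 / 2.4560 = 0.741

standardized alpha = 0.741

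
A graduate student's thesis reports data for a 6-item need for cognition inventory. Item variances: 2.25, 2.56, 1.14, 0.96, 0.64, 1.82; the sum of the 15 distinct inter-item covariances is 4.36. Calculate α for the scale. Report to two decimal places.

α = 0.58

Σσᵢ² = 2.25 + 2.56 + 1.14 + 0.96 + 0.64 + 1.82 = 9.37
Sum of distinct covariances = 4.36
Var(T) = Σσᵢ² + 2·Σcov = 9.37 + 2 × 4.36 = 18.09
α = (6/5)·(1 − 9.37/18.09) = 0.58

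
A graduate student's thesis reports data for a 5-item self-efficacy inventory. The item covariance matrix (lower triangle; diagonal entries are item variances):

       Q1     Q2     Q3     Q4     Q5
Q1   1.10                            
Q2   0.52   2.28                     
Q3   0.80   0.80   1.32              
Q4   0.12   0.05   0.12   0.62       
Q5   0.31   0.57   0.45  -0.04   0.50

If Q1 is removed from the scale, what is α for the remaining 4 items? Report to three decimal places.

Remaining items: Q2, Q3, Q4, Q5 (k = 4).
sum of item variances = 2.28 + 1.32 + 0.62 + 0.50 = 4.72
σ²_total = 4.72 + 2 × 1.95 = 8.62
α (item deleted) = (4/3)·(1 − 4.72/8.62) = 0.603

α = 0.603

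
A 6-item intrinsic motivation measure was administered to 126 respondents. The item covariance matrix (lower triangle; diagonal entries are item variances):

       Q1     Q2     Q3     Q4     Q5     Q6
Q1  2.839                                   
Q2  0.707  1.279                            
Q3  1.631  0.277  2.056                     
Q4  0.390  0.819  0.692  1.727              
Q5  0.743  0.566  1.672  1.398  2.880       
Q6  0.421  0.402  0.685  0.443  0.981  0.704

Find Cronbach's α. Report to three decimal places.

Σσᵢ² = 2.839 + 1.279 + 2.056 + 1.727 + 2.880 + 0.704 = 11.485
Σ_{i<j} σ_ij = 11.827
Var(T) = 11.485 + 2 × 11.827 = 35.139
α = (k/(k−1))·(1 − Σσᵢ²/Var(T)) = (6/5)·(1 − 11.485/35.139) = 0.808

α = 0.808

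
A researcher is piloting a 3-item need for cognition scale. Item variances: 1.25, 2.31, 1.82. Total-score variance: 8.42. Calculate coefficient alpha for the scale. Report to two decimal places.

Σσ²ᵢ = 1.25 + 2.31 + 1.82 = 5.38
α = (k/(k−1))·(1 − Σσ²ᵢ/total variance) = (3/2)·(1 − 5.38/8.42) = 0.54

coefficient alpha = 0.54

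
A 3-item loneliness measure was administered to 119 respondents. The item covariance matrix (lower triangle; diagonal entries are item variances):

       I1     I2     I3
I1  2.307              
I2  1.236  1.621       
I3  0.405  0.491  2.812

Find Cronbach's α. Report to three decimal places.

Cronbach's α = 0.581

Σσᵢ² = 2.307 + 1.621 + 2.812 = 6.740
Sum of the distinct covariances = 2.132
σ²_total = 6.740 + 2 × 2.132 = 11.004
α = (k/(k−1))·(1 − Σσᵢ²/σ²_total) = (3/2)·(1 − 6.740/11.004) = 0.581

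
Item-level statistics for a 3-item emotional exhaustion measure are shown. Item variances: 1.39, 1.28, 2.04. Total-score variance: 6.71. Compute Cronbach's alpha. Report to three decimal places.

Cronbach's alpha = 0.447

Σσᵢ² = 1.39 + 1.28 + 2.04 = 4.71
α = (k/(k−1))·(1 − Σσᵢ²/total variance) = (3/2)·(1 − 4.71/6.71) = 0.447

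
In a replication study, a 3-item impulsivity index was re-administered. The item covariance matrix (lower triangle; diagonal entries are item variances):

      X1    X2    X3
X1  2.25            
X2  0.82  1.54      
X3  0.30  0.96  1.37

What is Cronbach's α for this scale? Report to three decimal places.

Σσ²ᵢ = 2.25 + 1.54 + 1.37 = 5.16
Sum of the distinct covariances = 2.08
σ²_T = 5.16 + 2 × 2.08 = 9.32
α = (k/(k−1))·(1 − Σσ²ᵢ/σ²_T) = (3/2)·(1 − 5.16/9.32) = 0.670

α = 0.670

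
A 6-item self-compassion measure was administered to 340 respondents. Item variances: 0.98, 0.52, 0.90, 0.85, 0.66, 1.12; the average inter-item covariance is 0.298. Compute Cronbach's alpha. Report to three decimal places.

Cronbach's alpha = 0.768

ΣVar(i) = 0.98 + 0.52 + 0.90 + 0.85 + 0.66 + 1.12 = 5.03
Sum of the 15 distinct covariances = 15 × 0.298 = 4.470
total variance = ΣVar(i) + 2·Σcov = 5.03 + 2 × 4.470 = 13.970
α = (6/5)·(1 − 5.03/13.970) = 0.768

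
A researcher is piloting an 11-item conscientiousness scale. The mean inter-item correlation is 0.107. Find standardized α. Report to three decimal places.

Standardized α = k·r̄ / (1 + (k−1)·r̄) = 11 × 0.107 / (1 + 10 × 0.107)
  = 1.1770 / 2.0700 = 0.569

standardized α = 0.569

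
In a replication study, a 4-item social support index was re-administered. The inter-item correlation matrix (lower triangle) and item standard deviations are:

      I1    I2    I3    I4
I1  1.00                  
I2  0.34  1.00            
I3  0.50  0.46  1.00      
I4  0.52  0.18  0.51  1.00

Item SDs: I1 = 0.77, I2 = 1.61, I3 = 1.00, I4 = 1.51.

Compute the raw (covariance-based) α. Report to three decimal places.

α = 0.679

Σσ²ᵢ = 0.77² + 1.61² + 1.00² + 1.51² = 6.4651
Covariances σ_ij = r_ij · s_i · s_j:
  σ(I1,I2) = 0.34 × 0.77 × 1.61 = 0.4215
  σ(I1,I3) = 0.50 × 0.77 × 1.00 = 0.3850
  σ(I1,I4) = 0.52 × 0.77 × 1.51 = 0.6046
  σ(I2,I3) = 0.46 × 1.61 × 1.00 = 0.7406
  σ(I2,I4) = 0.18 × 1.61 × 1.51 = 0.4376
  σ(I3,I4) = 0.51 × 1.00 × 1.51 = 0.7701
σ²_T = Σσ²ᵢ + 2·Σσ_ij = 6.4651 + 2 × 3.3594 = 13.1839
α = (4/3)·(1 − 6.4651/13.1839) = 0.679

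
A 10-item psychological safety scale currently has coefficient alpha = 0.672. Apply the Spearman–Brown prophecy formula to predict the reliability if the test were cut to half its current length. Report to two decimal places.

predicted reliability = 0.51

Length factor m = 1/2
α' = m·α / (1 − (1−m)·α)
   = 1/2 × 0.672 / (1 − (1 − 1/2) × 0.672)
   = 0.3360 / 0.6640 = 0.51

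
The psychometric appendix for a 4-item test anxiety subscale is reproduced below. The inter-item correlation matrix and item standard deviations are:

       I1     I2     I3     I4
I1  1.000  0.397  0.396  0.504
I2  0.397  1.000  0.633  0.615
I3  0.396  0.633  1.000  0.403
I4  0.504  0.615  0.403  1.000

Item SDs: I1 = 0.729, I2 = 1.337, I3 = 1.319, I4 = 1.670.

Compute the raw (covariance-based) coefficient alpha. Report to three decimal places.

coefficient alpha = 0.775

Σσ²ᵢ = 0.729² + 1.337² + 1.319² + 1.670² = 6.8477
Covariances σ_ij = r_ij · s_i · s_j:
  σ(I1,I2) = 0.397 × 0.729 × 1.337 = 0.3869
  σ(I1,I3) = 0.396 × 0.729 × 1.319 = 0.3808
  σ(I1,I4) = 0.504 × 0.729 × 1.670 = 0.6136
  σ(I2,I3) = 0.633 × 1.337 × 1.319 = 1.1163
  σ(I2,I4) = 0.615 × 1.337 × 1.670 = 1.3732
  σ(I3,I4) = 0.403 × 1.319 × 1.670 = 0.8877
σ²_T = Σσ²ᵢ + 2·Σσ_ij = 6.8477 + 2 × 4.7585 = 16.3647
α = (4/3)·(1 − 6.8477/16.3647) = 0.775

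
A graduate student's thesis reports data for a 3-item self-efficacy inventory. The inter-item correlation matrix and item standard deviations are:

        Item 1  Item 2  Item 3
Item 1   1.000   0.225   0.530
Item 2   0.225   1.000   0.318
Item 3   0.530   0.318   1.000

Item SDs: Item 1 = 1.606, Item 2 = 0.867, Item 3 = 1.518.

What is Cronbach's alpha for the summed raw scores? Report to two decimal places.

α = 0.63

Σσ²ᵢ = 1.606² + 0.867² + 1.518² = 5.6352
Covariances σ_ij = r_ij · s_i · s_j:
  σ(Item 1,Item 2) = 0.225 × 1.606 × 0.867 = 0.3133
  σ(Item 1,Item 3) = 0.530 × 1.606 × 1.518 = 1.2921
  σ(Item 2,Item 3) = 0.318 × 0.867 × 1.518 = 0.4185
σ²_T = Σσ²ᵢ + 2·Σσ_ij = 5.6352 + 2 × 2.0239 = 9.6830
α = (3/2)·(1 − 5.6352/9.6830) = 0.63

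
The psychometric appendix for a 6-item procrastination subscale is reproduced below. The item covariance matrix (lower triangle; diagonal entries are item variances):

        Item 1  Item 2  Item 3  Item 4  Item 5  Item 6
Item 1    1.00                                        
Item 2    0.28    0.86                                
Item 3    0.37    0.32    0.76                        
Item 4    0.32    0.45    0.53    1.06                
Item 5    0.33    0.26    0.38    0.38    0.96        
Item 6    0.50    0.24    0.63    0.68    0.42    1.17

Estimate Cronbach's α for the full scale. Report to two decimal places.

α = 0.81

Σσ²ᵢ = 1.00 + 0.86 + 0.76 + 1.06 + 0.96 + 1.17 = 5.81
Sum of the distinct covariances = 6.09
Var(T) = 5.81 + 2 × 6.09 = 17.99
α = (k/(k−1))·(1 − Σσ²ᵢ/Var(T)) = (6/5)·(1 − 5.81/17.99) = 0.81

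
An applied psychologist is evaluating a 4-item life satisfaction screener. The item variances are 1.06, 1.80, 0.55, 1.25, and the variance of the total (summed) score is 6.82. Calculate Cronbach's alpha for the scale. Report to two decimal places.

Cronbach's alpha = 0.42

ΣVar(i) = 1.06 + 1.80 + 0.55 + 1.25 = 4.66
α = (k/(k−1))·(1 − ΣVar(i)/total variance) = (4/3)·(1 − 4.66/6.82) = 0.42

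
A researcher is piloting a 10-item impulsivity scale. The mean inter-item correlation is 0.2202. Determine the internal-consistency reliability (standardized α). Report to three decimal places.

α = 0.738

Standardized α = k·r̄ / (1 + (k−1)·r̄) = 10 × 0.2202 / (1 + 9 × 0.2202)
  = 2.2020 / 2.9818 = 0.738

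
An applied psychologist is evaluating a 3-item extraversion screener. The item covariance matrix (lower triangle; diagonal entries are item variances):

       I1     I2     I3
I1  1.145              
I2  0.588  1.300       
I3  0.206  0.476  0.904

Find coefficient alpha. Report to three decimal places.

α = 0.647

Σσᵢ² = 1.145 + 1.300 + 0.904 = 3.349
Sum of off-diagonal covariances = 1.270
Var(T) = 3.349 + 2 × 1.270 = 5.889
α = (k/(k−1))·(1 − Σσᵢ²/Var(T)) = (3/2)·(1 − 3.349/5.889) = 0.647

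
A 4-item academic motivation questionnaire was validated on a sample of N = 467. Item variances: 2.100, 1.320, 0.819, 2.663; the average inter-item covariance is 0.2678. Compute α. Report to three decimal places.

sum of item variances = 2.100 + 1.320 + 0.819 + 2.663 = 6.902
Sum of the 6 distinct covariances = 6 × 0.2678 = 1.6068
σ²_T = sum of item variances + 2·Σcov = 6.902 + 2 × 1.6068 = 10.1156
α = (4/3)·(1 − 6.902/10.1156) = 0.424

α = 0.424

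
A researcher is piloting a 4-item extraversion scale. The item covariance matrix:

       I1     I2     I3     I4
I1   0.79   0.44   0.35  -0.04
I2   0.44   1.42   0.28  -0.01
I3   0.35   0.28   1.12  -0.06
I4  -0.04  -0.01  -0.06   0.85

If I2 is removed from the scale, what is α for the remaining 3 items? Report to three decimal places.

Remaining items: I1, I3, I4 (k = 3).
Σσ²ᵢ = 0.79 + 1.12 + 0.85 = 2.76
σ²_T = 2.76 + 2 × 0.25 = 3.26
α (item deleted) = (3/2)·(1 − 2.76/3.26) = 0.230

α = 0.230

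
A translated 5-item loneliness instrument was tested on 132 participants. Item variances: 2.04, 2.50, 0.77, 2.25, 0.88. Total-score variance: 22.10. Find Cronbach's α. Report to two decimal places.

α = 0.77

Σσᵢ² = 2.04 + 2.50 + 0.77 + 2.25 + 0.88 = 8.44
α = (k/(k−1))·(1 − Σσᵢ²/Var(T)) = (5/4)·(1 − 8.44/22.10) = 0.77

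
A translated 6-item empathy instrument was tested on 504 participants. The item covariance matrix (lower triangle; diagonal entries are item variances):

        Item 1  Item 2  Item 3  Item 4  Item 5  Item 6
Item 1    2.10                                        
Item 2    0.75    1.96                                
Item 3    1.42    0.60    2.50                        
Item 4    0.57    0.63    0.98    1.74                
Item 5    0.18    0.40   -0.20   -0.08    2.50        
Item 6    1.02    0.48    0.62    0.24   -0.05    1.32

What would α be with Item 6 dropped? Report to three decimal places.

Remaining items: Item 1, Item 2, Item 3, Item 4, Item 5 (k = 5).
ΣVar(i) = 2.10 + 1.96 + 2.50 + 1.74 + 2.50 = 10.80
Var(T) = 10.80 + 2 × 5.25 = 21.30
α (item deleted) = (5/4)·(1 − 10.80/21.30) = 0.616

α = 0.616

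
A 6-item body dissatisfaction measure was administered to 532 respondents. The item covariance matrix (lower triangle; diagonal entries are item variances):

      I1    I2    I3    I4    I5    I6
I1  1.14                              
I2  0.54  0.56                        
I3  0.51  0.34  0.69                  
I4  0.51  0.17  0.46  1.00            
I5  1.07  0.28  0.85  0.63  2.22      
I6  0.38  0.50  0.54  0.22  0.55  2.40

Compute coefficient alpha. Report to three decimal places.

Σσ²ᵢ = 1.14 + 0.56 + 0.69 + 1.00 + 2.22 + 2.40 = 8.01
Sum of the distinct covariances = 7.55
σ²_total = 8.01 + 2 × 7.55 = 23.11
α = (k/(k−1))·(1 − Σσ²ᵢ/σ²_total) = (6/5)·(1 − 8.01/23.11) = 0.784

coefficient alpha = 0.784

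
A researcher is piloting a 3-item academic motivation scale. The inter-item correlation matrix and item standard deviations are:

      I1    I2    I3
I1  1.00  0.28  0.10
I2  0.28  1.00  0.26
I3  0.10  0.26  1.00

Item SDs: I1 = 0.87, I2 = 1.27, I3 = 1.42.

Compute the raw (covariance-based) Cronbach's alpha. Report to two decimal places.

Σσ²ᵢ = 0.87² + 1.27² + 1.42² = 4.3862
Covariances σ_ij = r_ij · s_i · s_j:
  σ(I1,I2) = 0.28 × 0.87 × 1.27 = 0.3094
  σ(I1,I3) = 0.10 × 0.87 × 1.42 = 0.1235
  σ(I2,I3) = 0.26 × 1.27 × 1.42 = 0.4689
σ²_T = Σσ²ᵢ + 2·Σσ_ij = 4.3862 + 2 × 0.9018 = 6.1898
α = (3/2)·(1 − 4.3862/6.1898) = 0.44

Cronbach's alpha = 0.44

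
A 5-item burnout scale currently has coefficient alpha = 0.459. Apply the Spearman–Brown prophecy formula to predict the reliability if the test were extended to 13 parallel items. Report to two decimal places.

predicted reliability = 0.69

Length factor m = 13/5 = 2.6000
α' = m·α / (1 + (m−1)·α)
   = 13/5 × 0.459 / (1 + (13/5 − 1) × 0.459)
   = 1.1934 / 1.7344 = 0.69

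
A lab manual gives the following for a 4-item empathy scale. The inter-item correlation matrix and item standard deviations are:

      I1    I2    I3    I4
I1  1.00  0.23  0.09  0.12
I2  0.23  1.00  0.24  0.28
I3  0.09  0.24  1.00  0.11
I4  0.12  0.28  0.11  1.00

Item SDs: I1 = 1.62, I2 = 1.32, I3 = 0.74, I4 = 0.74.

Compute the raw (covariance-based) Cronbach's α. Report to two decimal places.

Σσ²ᵢ = 1.62² + 1.32² + 0.74² + 0.74² = 5.4620
Covariances σ_ij = r_ij · s_i · s_j:
  σ(I1,I2) = 0.23 × 1.62 × 1.32 = 0.4918
  σ(I1,I3) = 0.09 × 1.62 × 0.74 = 0.1079
  σ(I1,I4) = 0.12 × 1.62 × 0.74 = 0.1439
  σ(I2,I3) = 0.24 × 1.32 × 0.74 = 0.2344
  σ(I2,I4) = 0.28 × 1.32 × 0.74 = 0.2735
  σ(I3,I4) = 0.11 × 0.74 × 0.74 = 0.0602
σ²_T = Σσ²ᵢ + 2·Σσ_ij = 5.4620 + 2 × 1.3117 = 8.0854
α = (4/3)·(1 − 5.4620/8.0854) = 0.43

α = 0.43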